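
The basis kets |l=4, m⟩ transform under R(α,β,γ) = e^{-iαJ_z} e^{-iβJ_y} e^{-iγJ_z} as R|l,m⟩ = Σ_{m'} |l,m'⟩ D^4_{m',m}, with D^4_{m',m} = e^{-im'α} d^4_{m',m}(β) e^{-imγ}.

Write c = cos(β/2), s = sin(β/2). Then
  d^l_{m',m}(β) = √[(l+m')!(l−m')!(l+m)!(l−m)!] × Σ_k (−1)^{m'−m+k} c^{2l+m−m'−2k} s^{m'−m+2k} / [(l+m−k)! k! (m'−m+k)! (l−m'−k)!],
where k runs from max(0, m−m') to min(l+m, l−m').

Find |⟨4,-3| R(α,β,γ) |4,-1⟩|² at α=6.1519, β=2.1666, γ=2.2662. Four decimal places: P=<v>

P=0.1041

First d^4_{-3,-1}(β=2.1666), then the phase factors e^{-i(-3)α} and e^{-i(-1)γ}:
Half-angle: c=0.468415, s=0.883508. N=√(1·5040·6·120)=1904.940944
Admissible k: 2..3 (factorial args all ≥0)
  k=2: (−1)^0·1904.9409/(240)·0.4684^6·0.8835^2 = +0.065445
  k=3: (−1)^1·1904.9409/(144)·0.4684^4·0.8835^4 = -0.388049
d^4_{-3,-1}(2.1666) = +0.065445 -0.388049 = -0.322603
|D^4_{-3,-1}|² = |d^4_{-3,-1}(β)|² = (-0.322603)² = 0.104073 (the z-rotation phases have unit modulus)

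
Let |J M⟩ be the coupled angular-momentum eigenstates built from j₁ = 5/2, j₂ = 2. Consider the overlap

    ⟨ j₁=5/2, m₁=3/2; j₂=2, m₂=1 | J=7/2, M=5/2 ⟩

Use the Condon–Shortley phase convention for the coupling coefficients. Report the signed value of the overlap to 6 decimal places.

√[8·1!4!3!/9! · 4!1!3!1!6!1!] = √(2304/7)
  +(−1)^0/∏(0,1,1,3,3,0)! = 1/36  (running 1/36)
  +(−1)^1/∏(1,0,0,2,4,1)! = -1/48  (running 1/144)
⟨..|..⟩ = √(2304/7)·(1/144) = +0.125988

+0.125988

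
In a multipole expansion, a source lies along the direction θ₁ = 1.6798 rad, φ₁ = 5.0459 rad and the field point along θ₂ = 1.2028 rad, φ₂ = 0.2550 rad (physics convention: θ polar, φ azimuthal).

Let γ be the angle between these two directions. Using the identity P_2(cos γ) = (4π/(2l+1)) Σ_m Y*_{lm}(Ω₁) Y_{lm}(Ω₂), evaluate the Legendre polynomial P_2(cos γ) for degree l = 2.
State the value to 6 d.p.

Expand P_2 via completeness: Σ_{m} conj(Y_{2,m}) at Ω₁ times Y_{2,m} at Ω₂ —
  m=-2: (-0.299891, -0.236140) × (0.293490, -0.164166) = (-0.126781, -0.020073)  (running Σ = (-0.126781, -0.020073))
  m=-1: (-0.027350, 0.078942) × (0.250929, -0.065411) = (-0.001699, 0.021598)  (running Σ = (-0.128480, 0.001525))
  m=0: (-0.304194, -0.000000) × (-0.192940, 0.000000) = (0.058691, 0.000000)  (running Σ = (-0.069789, 0.001525))
  m=1: (0.027350, 0.078942) × (-0.250929, -0.065411) = (-0.001699, -0.021598)  (running Σ = (-0.071488, -0.020073))
  m=2: (-0.299891, 0.236140) × (0.293490, 0.164166) = (-0.126781, 0.020073)  (running Σ = (-0.198270, 0.000000))
Σ over m = (-0.198270, 0.000000); ×(4π/5) → (-0.498306, 0.000000). Real part: -0.498306

-0.498306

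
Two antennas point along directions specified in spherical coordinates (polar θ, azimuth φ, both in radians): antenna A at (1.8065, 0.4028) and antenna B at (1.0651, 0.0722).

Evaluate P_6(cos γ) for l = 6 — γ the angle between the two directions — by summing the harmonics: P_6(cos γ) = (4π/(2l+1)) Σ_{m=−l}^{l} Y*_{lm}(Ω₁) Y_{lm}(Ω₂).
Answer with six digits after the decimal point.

-0.097381

Term-by-term m-sum for l=6 (normalisation 4π/13 = 0.966644):
  m=-6: (-0.30565 + 0.27068j) × (0.19656 - 0.09091j) = -0.03547 + 0.08099j  (running Σ = -0.03547 + 0.08099j)
  m=-5: (0.14567 - 0.30686j) × (0.38863 - 0.14672j) = 0.01159 - 0.14063j  (running Σ = -0.02389 - 0.05963j)
  m=-4: (0.00515 - 0.12750j) × (0.31677 - 0.09411j) = -0.01037 - 0.04087j  (running Σ = -0.03425 - 0.10051j)
  m=-3: (0.11899 + 0.31384j) × (-0.08640 + 0.01901j) = -0.01625 - 0.02485j  (running Σ = -0.05050 - 0.12536j)
  m=-2: (0.02485 + 0.02588j) × (-0.34700 + 0.05046j) = -0.00993 - 0.00773j  (running Σ = -0.06043 - 0.13309j)
  m=-1: (-0.29795 - 0.12696j) × (-0.03877 + 0.00280j) = 0.01191 + 0.00409j  (running Σ = -0.04852 - 0.12900j)
  m=0: (-0.01101 + 0.00000j) × (0.33556 + 0.00000j) = -0.00369 + 0.00000j  (running Σ = -0.05222 - 0.12900j)
  m=1: (0.29795 - 0.12696j) × (0.03877 + 0.00280j) = 0.01191 - 0.00409j  (running Σ = -0.04031 - 0.13309j)
  m=2: (0.02485 - 0.02588j) × (-0.34700 - 0.05046j) = -0.00993 + 0.00773j  (running Σ = -0.05024 - 0.12536j)
  m=3: (-0.11899 + 0.31384j) × (0.08640 + 0.01901j) = -0.01625 + 0.02485j  (running Σ = -0.06649 - 0.10051j)
  m=4: (0.00515 + 0.12750j) × (0.31677 + 0.09411j) = -0.01037 + 0.04087j  (running Σ = -0.07686 - 0.05963j)
  m=5: (-0.14567 - 0.30686j) × (-0.38863 - 0.14672j) = 0.01159 + 0.14063j  (running Σ = -0.06527 + 0.08099j)
  m=6: (-0.30565 - 0.27068j) × (0.19656 + 0.09091j) = -0.03547 - 0.08099j  (running Σ = -0.10074 + 0.00000j)
Total Σ_m = -0.10074 + 0.00000j. Multiply by 0.966644: -0.09738 + 0.00000j. P_6(cos γ) = -0.097381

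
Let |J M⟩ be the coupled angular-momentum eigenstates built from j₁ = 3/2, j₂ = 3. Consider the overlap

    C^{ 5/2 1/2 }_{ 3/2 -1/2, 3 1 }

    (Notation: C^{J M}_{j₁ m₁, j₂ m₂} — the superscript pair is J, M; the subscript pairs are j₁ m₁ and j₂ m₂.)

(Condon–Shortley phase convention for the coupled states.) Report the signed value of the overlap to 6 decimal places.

triangle: 2!*1!*4!/8! = 48/40320
(j±m)!: 1!*2!*4!*2!*3!*2! = 1152
prefactor² = (2J+1)*Δ*N² = 288/35
  k=1: −1/(1!*1!*1!*3!*0!*1!) = -1/6
  k=2: +1/(2!*0!*0!*2!*1!*2!) = 1/8
Σ = -1/24  ⇒  CG² = 288/35*(-1/24)² = 1/70
CG = −√(1/70) = -0.119523

−√(1/70) ≈ -0.119523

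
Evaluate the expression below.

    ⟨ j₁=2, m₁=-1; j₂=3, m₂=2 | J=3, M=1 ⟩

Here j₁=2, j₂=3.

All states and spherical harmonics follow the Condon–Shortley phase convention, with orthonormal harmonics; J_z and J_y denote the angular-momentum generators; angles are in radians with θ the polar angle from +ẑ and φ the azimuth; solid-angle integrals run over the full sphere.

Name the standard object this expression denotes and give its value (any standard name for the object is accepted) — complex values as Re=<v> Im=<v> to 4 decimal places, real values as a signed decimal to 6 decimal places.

Clebsch–Gordan coefficient, +√(1/4) ≈ +0.500000

This is a Clebsch–Gordan (vector-coupling) coefficient.
triangle: 2!*2!*4!/9! = 96/362880
(j±m)!: 1!*3!*5!*1!*4!*2! = 34560
prefactor² = (2J+1)*Δ*N² = 64
  k=1: −1/(1!*1!*2!*4!*0!*0!) = -1/48
  k=2: +1/(2!*0!*1!*3!*1!*1!) = 1/12
Σ = 1/16  ⇒  CG² = 64*(1/16)² = 1/4
CG = +√(1/4) = +0.500000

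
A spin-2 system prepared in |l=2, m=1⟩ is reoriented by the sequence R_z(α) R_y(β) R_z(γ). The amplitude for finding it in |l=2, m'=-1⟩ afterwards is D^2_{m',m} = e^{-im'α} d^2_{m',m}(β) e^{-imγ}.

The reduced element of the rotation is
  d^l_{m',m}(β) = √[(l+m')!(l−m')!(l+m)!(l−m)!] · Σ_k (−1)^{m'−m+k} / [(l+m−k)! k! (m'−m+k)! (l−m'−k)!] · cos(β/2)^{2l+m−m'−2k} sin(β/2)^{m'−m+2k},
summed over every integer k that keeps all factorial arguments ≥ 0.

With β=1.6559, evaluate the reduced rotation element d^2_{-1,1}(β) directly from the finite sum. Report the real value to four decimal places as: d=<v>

d=0.4503

d^2_{-1,1}(β=1.6559) via the finite sum:
Half-angle: c=0.676387, s=0.736546. N=√(1·6·6·1)=6.000000
k: max(0,(1)−(-1))=2 … min(2+(1),2−(-1))=3
  k=2: (−1)^0·6.0000/(2)·0.6764^2·0.7365^2 = +0.744581
  k=3: (−1)^1·6.0000/(6)·0.6764^0·0.7365^4 = -0.294307
d^2_{-1,1}(1.6559) = +0.744581 -0.294307 = +0.450274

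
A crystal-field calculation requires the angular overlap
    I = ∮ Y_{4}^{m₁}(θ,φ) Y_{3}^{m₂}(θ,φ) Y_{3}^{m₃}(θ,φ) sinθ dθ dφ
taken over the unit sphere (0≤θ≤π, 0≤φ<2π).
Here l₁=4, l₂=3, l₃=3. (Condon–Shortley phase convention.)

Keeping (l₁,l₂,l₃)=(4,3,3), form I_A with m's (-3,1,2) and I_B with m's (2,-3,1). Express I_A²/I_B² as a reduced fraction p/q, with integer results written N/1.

l's match ⇒ only the (l;m) 3-j factors differ between A and B.
A: triangle coeff Δ(4,3,3) = 1/34650; Σ_t [3,4]: t=3:−1/144 t=4:+1/288 = -1/288; (3j)²=1/99 [(4 3 3; -3 1 2)], sign=+1
B: triangle coeff Δ(4,3,3) = 1/34650; Σ_t [0,0]: t=0:+1/192 = 1/192; (3j)²=3/77 [(4 3 3; 2 -3 1)], sign=+1
I_A²/I_B² = (1/99)/(3/77) = 7/27

7/27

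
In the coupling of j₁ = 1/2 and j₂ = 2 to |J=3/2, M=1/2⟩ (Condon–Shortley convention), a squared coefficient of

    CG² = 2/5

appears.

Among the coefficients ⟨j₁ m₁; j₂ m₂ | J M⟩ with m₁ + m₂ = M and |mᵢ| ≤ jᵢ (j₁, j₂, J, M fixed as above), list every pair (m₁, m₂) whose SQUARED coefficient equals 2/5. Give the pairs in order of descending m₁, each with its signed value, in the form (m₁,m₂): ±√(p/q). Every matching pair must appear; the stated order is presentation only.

Admissible pairs with m₁+m₂ = M = 1/2: (-1/2,1), (1/2,0)
  (m₁,m₂)=(1/2,0): CG² = 2/5, CG = +√(2/5)   ← matches the target
  (m₁,m₂)=(-1/2,1): CG² = 3/5, CG = −√(3/5)
Pairs with CG² = 2/5: (1/2,0): +√(2/5)

(1/2,0): +√(2/5)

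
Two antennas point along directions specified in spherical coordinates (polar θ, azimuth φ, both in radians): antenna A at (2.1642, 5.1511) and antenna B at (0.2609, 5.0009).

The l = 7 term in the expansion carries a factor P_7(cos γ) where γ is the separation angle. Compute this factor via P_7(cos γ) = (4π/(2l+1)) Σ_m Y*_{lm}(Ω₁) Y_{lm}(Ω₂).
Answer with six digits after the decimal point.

Summing Y*_{l m}(θ₁,φ₁)·Y_{l m}(θ₂,φ₂) over m ∈ [−7, 7]; prefactor 4π/(2·7+1) = 0.837758:
  m=-7: (-0.009497-0.134263i) × (-0.000034+0.000016i) = +0.000003+0.000004i  (running Σ = +0.000003+0.000004i)
  m=-6: (-0.296575+0.165630i) × (+0.000085+0.000526i) = -0.000112-0.000142i  (running Σ = -0.000110-0.000137i)
  m=-5: (+0.357759+0.256901i) × (+0.004628+0.000597i) = +0.001502+0.001402i  (running Σ = +0.001393+0.001265i)
  m=-4: (+0.037782-0.202959i) × (+0.011608-0.026221i) = -0.004883-0.003347i  (running Σ = -0.003491-0.002082i)
  m=-3: (+0.223024-0.058057i) × (-0.095420-0.081233i) = -0.025997-0.012577i  (running Σ = -0.029488-0.014659i)
  m=-2: (-0.208078-0.250387i) × (-0.311244+0.202595i) = +0.115490+0.035776i  (running Σ = +0.086002+0.021117i)
  m=-1: (+0.043424-0.092547i) × (+0.181121+0.610262i) = +0.064343+0.009738i  (running Σ = +0.150345+0.030855i)
  m=0: (-0.338123-0.000000i) × (+0.272549+0.000000i) = -0.092155-0.000000i  (running Σ = +0.058190+0.030855i)
  m=1: (-0.043424-0.092547i) × (-0.181121+0.610262i) = +0.064343-0.009738i  (running Σ = +0.122533+0.021117i)
  m=2: (-0.208078+0.250387i) × (-0.311244-0.202595i) = +0.115490-0.035776i  (running Σ = +0.238023-0.014659i)
  m=3: (-0.223024-0.058057i) × (+0.095420-0.081233i) = -0.025997+0.012577i  (running Σ = +0.212026-0.002082i)
  m=4: (+0.037782+0.202959i) × (+0.011608+0.026221i) = -0.004883+0.003347i  (running Σ = +0.207143+0.001265i)
  m=5: (-0.357759+0.256901i) × (-0.004628+0.000597i) = +0.001502-0.001402i  (running Σ = +0.208645-0.000137i)
  m=6: (-0.296575-0.165630i) × (+0.000085-0.000526i) = -0.000112+0.000142i  (running Σ = +0.208533+0.000004i)
  m=7: (+0.009497-0.134263i) × (+0.000034+0.000016i) = +0.000003-0.000004i  (running Σ = +0.208535+0.000000i)
Accumulated sum +0.208535+0.000000i; after 4π/(2l+1) scaling, +0.174702+0.000000i ⇒ P_7 = 0.174702

0.174702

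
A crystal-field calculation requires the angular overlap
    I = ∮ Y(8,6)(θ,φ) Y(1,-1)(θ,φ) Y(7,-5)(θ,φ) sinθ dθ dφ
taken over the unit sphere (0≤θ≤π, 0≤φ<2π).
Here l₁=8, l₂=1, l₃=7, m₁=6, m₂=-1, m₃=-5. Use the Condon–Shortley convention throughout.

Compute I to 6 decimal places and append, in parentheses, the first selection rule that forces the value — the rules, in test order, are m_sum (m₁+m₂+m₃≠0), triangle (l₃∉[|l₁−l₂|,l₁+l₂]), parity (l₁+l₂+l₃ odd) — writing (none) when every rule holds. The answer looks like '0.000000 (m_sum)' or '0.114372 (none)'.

0.291881 (none)

Rules hold: Σm=0, L=16 even, 7≤7≤9.
N = 17·3·15 = 765
Δ = 2!·14!·0!/17! = 1/2040
Racah Σ t=1..1: t=1:−1/25401600 = -1/25401600
⇒ 3j(8 1 7; 0 0 0)² = 8/255, sgn +1
Racah Σ t=0..0: t=0:+1/1916006400 = 1/1916006400
⇒ 3j(8 1 7; 6 -1 -5)² = 91/2040, sgn +1
4πI² = N·(3j₀)²·(3jₘ)² = 91/85
I = +1·√(1.07059/4π) = 0.29188132
No selection rule forces the value: the integral is nonzero (none).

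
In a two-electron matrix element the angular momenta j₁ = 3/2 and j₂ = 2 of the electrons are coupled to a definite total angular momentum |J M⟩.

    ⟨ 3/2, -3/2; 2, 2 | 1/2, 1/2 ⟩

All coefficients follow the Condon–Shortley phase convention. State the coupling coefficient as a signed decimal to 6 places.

triangle: 3!·0!·1!/5! = 6/120
(j±m)!: 0!·3!·4!·0!·1!·0! = 144
prefactor² = (2J+1)·Δ·N² = 72/5
  k=3: −1/(3!·0!·0!·1!·0!·0!) = -1/6
Σ = -1/6  ⇒  CG² = 72/5·(-1/6)² = 2/5
CG = −√(2/5) = -0.632456

−√(2/5) ≈ -0.632456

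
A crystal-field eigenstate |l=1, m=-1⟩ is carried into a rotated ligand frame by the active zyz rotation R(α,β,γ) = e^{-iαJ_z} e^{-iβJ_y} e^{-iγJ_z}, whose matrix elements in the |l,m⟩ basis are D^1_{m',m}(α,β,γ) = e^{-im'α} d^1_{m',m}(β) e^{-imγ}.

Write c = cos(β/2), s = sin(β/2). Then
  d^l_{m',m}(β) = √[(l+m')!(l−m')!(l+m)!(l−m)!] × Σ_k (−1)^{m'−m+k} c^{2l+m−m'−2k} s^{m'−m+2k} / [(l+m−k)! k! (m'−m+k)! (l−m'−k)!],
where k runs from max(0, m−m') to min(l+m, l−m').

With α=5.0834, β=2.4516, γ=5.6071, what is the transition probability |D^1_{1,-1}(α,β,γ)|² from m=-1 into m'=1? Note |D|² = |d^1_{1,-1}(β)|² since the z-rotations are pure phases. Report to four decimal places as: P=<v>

D^1_{1,-1}(5.0834,2.4516,5.6071) = e^{-i·1·5.0834}·d^1_{1,-1}(2.4516)·e^{-i·-1·5.6071}. Compute d first:
c=cos(2.451600/2)=0.338193, s=sin(2.451600/2)=0.941077; N=√[2·1·1·2]=2.000000
The bounds max(0,m−m')=0 and min(l+m,l−m')=0 give 1 term
  k=0: (−1)^2·2.0000/(2)·0.3382^0·0.9411^2 = +0.885625
d^1_{1,-1}(2.4516) = +0.885625
|D^1_{1,-1}|² = |d^1_{1,-1}(β)|² = (+0.885625)² = 0.784332 (the z-rotation phases have unit modulus)

P=0.7843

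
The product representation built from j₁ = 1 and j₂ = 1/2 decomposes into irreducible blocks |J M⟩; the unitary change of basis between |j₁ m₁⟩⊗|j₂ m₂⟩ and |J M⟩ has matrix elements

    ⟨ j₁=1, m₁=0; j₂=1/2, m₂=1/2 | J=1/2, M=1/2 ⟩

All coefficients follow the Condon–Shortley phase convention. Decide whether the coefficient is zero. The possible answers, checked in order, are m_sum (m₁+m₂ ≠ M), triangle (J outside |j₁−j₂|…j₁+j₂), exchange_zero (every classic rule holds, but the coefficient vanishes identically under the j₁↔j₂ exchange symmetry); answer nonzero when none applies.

m-sum: m₁+m₂ = 0+1/2 = 1/2, M = 1/2  ✓
triangle: |j₁−j₂| = 1/2 ≤ J = 1/2 ≤ j₁+j₂ = 3/2  ✓
exchange: j₁≠j₂ or m₁≠m₂ — the exchange symmetry imposes no constraint here
value check: CG = −√(1/3) = -0.577350 ≠ 0

nonzero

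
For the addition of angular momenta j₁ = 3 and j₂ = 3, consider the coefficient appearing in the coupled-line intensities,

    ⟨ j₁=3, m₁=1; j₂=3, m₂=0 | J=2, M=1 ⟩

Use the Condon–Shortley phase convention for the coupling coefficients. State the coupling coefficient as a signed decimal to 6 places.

+0.154303

triangle: 4!·2!·2!/9! = 96/362880
(j±m)!: 4!·2!·3!·3!·3!·1! = 10368
prefactor² = (2J+1)·Δ·N² = 96/7
  k=1: −1/(1!·3!·1!·2!·1!·0!) = -1/12
  k=2: +1/(2!·2!·0!·1!·2!·1!) = 1/8
Σ = 1/24  ⇒  CG² = 96/7·(1/24)² = 1/42
CG = +√(1/42) = +0.154303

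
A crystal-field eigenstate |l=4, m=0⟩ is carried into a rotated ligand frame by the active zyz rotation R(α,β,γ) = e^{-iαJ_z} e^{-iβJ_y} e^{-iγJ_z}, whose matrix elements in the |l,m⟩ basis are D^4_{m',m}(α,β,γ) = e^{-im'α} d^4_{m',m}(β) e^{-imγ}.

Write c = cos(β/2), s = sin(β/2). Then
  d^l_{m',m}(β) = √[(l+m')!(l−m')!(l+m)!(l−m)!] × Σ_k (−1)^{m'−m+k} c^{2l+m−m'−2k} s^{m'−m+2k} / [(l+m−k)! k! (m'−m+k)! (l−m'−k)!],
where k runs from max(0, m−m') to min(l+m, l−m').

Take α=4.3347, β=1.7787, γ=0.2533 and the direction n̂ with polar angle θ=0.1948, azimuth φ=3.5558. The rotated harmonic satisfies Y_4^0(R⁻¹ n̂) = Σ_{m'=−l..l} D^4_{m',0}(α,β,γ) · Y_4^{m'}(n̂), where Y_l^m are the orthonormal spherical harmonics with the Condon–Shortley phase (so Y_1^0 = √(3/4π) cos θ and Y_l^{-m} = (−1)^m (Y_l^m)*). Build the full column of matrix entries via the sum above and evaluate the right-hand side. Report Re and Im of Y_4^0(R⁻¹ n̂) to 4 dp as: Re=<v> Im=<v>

Need the full column D^4_{m',0} for m'=−4..4 at α=4.3347, β=1.7787, γ=0.2533.
cos(β/2)=0.629917, sin(β/2)=0.776662
d^4_{-4,0}: single k=4 term ⇒ +0.479305;  D = +0.028760-0.478441i
d^4_{-3,0}: k∈[3..4] ⇒ +0.549766 -0.835748 = -0.285983;  D = -0.259019-0.121224i
d^4_{-2,0}: k∈[2..4] ⇒ +0.357508 -1.449281 +0.826194 = -0.265579;  D = +0.193345-0.182072i
d^4_{-1,0}: k∈[1..4] ⇒ +0.136688 -1.246751 +1.895299 -0.480203 = +0.305033;  D = -0.112488-0.283535i
d^4_{0,0}: k∈[0..4] ⇒ +0.024789 -0.602955 +2.062363 -1.393415 +0.132391 = +0.223174;  D = +0.223174+0.000000i
d^4_{1,0}: k∈[0..3] ⇒ -0.136688 +1.246751 -1.895299 +0.480203 = -0.305033;  D = +0.112488-0.283535i
d^4_{2,0}: k∈[0..2] ⇒ +0.357508 -1.449281 +0.826194 = -0.265579;  D = +0.193345+0.182072i
d^4_{3,0}: k∈[0..1] ⇒ -0.549766 +0.835748 = +0.285983;  D = +0.259019-0.121224i
d^4_{4,0}: single k=0 term ⇒ +0.479305;  D = +0.028760+0.478441i
Y_4^{m'}(θ=0.1948,φ=3.5558) and Σ D·Y over m':
  (+0.0288-0.4784i)·(-0.0001-0.0006i)  (-0.2590-0.1212i)·(-0.0029+0.0084i)  (+0.1933-0.1821i)·(+0.0486-0.0530i)  (-0.1125-0.2835i)·(-0.3074+0.1352i)  (+0.2232+0.0000i)·(+0.6929+0.0000i)  (+0.1125-0.2835i)·(+0.3074+0.1352i)  (+0.1933+0.1821i)·(+0.0486+0.0530i)  (+0.2590-0.1212i)·(+0.0029+0.0084i)  (+0.0288+0.4784i)·(-0.0001+0.0006i)
Y_4^0(R⁻¹ n̂) = +0.302885+0.000000i

Re=0.3029 Im=0.0000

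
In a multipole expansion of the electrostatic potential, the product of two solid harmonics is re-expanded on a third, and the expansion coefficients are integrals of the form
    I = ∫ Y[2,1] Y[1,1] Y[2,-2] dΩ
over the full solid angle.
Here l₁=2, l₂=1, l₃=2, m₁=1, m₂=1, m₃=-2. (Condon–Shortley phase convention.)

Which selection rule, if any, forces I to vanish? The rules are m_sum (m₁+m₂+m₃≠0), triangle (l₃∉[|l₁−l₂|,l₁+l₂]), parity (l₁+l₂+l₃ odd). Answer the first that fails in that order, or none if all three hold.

azimuthal sum: 1 + 1 − 2 = 0  ✓
1 ≤ 2 ≤ 3 (triangle on l)  ✓
L = 2 + 1 + 2 = 5 (odd)  ✗

parity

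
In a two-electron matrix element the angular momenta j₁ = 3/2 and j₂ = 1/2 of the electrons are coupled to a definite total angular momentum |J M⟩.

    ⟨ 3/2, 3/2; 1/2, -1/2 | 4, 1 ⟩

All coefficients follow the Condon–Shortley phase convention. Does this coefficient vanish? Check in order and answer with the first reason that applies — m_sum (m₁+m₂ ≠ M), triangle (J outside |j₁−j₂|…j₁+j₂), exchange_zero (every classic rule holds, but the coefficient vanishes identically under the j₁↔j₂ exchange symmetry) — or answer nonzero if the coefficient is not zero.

m-sum: m₁+m₂ = 3/2+(-1/2) = 1, M = 1  ✓
triangle: need |j₁−j₂| ≤ J ≤ j₁+j₂, i.e. J ∈ [1, 2]; J = 4 is outside ✗ ⇒ coefficient is 0

triangle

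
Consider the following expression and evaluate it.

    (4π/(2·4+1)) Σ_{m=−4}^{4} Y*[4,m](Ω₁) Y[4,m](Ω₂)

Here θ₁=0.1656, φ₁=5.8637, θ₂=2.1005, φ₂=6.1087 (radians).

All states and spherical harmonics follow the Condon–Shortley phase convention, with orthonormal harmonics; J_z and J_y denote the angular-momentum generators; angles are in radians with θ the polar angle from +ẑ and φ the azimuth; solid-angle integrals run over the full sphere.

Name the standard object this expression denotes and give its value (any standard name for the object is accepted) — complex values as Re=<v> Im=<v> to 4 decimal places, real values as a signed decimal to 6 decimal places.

This sum is the spherical-harmonic addition theorem: it equals the Legendre polynomial P_l(cos γ) of the angle γ between the two directions.
Term-by-term m-sum for l=4 (normalisation 4π/9 = 1.396263):
  [-4]  conj(Y_{4,-4})(Ω₁) = (-0.000035, -0.000325) ; Y_{4,-4}(Ω₂) = (0.188029, 0.157714) ; Δ = (0.000045, -0.000067)
  [-3]  conj(Y_{4,-3})(Ω₁) = (0.001699, -0.005262) ; Y_{4,-3}(Ω₂) = (-0.352009, -0.203166) ; Δ = (-0.001667, 0.001507)
  [-2]  conj(Y_{4,-2})(Ω₁) = (0.035291, -0.039290) ; Y_{4,-2}(Ω₂) = (0.184271, 0.067049) ; Δ = (0.009137, -0.004874)
  [-1]  conj(Y_{4,-1})(Ω₁) = (0.267637, -0.119354) ; Y_{4,-1}(Ω₂) = (0.246392, 0.043433) ; Δ = (0.071128, -0.017784)
  [+0]  conj(Y_{4,0})(Ω₁) = (0.734035, -0.000000) ; Y_{4,0}(Ω₂) = (-0.251540, 0.000000) ; Δ = (-0.184640, 0.000000)
  [+1]  conj(Y_{4,1})(Ω₁) = (-0.267637, -0.119354) ; Y_{4,1}(Ω₂) = (-0.246392, 0.043433) ; Δ = (0.071128, 0.017784)
  [+2]  conj(Y_{4,2})(Ω₁) = (0.035291, 0.039290) ; Y_{4,2}(Ω₂) = (0.184271, -0.067049) ; Δ = (0.009137, 0.004874)
  [+3]  conj(Y_{4,3})(Ω₁) = (-0.001699, -0.005262) ; Y_{4,3}(Ω₂) = (0.352009, -0.203166) ; Δ = (-0.001667, -0.001507)
  [+4]  conj(Y_{4,4})(Ω₁) = (-0.000035, 0.000325) ; Y_{4,4}(Ω₂) = (0.188029, -0.157714) ; Δ = (0.000045, 0.000067)
Total Σ_m = (-0.027355, 0.000000). Multiply by 1.396263: (-0.038195, 0.000000). P_4(cos γ) = -0.038195

Legendre polynomial (addition theorem), -0.038195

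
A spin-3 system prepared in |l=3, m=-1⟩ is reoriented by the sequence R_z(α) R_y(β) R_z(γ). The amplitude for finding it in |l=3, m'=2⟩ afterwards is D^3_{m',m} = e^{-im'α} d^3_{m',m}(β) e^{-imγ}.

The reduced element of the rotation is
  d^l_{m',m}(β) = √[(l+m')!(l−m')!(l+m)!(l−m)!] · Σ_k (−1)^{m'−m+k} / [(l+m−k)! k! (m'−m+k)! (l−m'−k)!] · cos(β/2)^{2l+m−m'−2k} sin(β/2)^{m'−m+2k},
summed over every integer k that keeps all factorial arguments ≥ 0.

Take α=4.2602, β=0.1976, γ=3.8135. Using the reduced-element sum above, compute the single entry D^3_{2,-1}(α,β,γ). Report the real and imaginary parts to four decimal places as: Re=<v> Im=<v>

Re=0.0000 Im=-0.0060

First d^3_{2,-1}(β=0.1976), then the phase factors e^{-i(2)α} and e^{-i(-1)γ}:
With c≡cos(β/2)=0.995123 and s≡sin(β/2)=0.098639, N=[120·1·2·24]^{1/2}=75.894664
The bounds max(0,m−m')=0 and min(l+m,l−m')=1 give 2 terms
  k=0: (−1)^3·75.8947/(12)·0.9951^3·0.0986^3 = -0.005982
  k=1: (−1)^4·75.8947/(24)·0.9951^1·0.0986^5 = +0.000029
d^3_{2,-1}(0.1976) = -0.005982 +0.000029 = -0.005952
Phases: e^{-i·(2)·4.2602}=-0.618175-0.786041i, e^{-i·(-1)·3.8135}=-0.782636-0.622480i ⇒ D=+0.000033-0.005952i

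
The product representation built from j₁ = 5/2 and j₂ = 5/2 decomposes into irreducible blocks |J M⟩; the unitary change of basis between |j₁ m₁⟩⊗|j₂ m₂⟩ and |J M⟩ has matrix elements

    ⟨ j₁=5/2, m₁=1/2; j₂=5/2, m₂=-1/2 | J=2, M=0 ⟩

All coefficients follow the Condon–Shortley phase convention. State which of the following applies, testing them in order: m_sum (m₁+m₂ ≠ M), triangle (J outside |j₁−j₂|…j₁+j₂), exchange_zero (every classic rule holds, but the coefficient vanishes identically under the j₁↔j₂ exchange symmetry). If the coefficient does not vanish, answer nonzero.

m-sum: m₁+m₂ = 1/2+(-1/2) = 0, M = 0  ✓
triangle: |j₁−j₂| = 0 ≤ J = 2 ≤ j₁+j₂ = 5  ✓
exchange: j₁≠j₂ or m₁≠m₂ — the exchange symmetry imposes no constraint here
value check: CG = −√(4/21) = -0.436436 ≠ 0

nonzero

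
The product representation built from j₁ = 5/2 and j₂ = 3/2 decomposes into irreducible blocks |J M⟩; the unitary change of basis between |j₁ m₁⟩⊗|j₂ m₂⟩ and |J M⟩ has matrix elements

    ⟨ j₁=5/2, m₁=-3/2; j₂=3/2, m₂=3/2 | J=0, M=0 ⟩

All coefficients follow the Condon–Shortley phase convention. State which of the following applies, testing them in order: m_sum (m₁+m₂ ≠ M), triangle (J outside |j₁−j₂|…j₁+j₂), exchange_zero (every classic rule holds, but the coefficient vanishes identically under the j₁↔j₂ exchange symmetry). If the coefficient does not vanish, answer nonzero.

triangle

m-sum: m₁+m₂ = -3/2+3/2 = 0, M = 0  ✓
triangle: need |j₁−j₂| ≤ J ≤ j₁+j₂, i.e. J ∈ [1, 4]; J = 0 is outside ✗ ⇒ coefficient is 0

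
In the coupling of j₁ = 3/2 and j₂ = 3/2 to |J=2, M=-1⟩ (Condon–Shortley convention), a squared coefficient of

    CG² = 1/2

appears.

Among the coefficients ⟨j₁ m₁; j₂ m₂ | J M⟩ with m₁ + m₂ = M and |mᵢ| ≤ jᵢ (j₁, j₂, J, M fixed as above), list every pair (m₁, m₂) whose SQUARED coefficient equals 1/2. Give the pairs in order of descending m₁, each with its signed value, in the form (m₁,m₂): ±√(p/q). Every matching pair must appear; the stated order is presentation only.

(1/2,-3/2): +√(1/2); (-3/2,1/2): −√(1/2)

Admissible pairs with m₁+m₂ = M = -1: (-3/2,1/2), (-1/2,-1/2), (1/2,-3/2)
  (m₁,m₂)=(1/2,-3/2): CG² = 1/2, CG = +√(1/2)   ← matches the target
  (m₁,m₂)=(-1/2,-1/2): CG² = 0/1, CG = 0
  (m₁,m₂)=(-3/2,1/2): CG² = 1/2, CG = −√(1/2)   ← matches the target
Pairs with CG² = 1/2: (1/2,-3/2): +√(1/2); (-3/2,1/2): −√(1/2)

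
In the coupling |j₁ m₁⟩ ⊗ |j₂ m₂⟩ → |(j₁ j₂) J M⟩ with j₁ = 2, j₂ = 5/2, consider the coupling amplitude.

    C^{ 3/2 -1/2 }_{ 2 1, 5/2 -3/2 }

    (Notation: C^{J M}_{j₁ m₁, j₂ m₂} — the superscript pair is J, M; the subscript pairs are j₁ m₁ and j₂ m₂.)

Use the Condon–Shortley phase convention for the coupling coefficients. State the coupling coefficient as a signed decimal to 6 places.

-0.138013

√[4·3!1!2!/7! · 3!1!1!4!1!2!] = √(96/35)
  +(−1)^0/∏(0,3,1,1,0,1)! = 1/6  (running 1/6)
  +(−1)^1/∏(1,2,0,0,1,2)! = -1/4  (running -1/12)
⟨..|..⟩ = √(96/35)·(-1/12) = -0.138013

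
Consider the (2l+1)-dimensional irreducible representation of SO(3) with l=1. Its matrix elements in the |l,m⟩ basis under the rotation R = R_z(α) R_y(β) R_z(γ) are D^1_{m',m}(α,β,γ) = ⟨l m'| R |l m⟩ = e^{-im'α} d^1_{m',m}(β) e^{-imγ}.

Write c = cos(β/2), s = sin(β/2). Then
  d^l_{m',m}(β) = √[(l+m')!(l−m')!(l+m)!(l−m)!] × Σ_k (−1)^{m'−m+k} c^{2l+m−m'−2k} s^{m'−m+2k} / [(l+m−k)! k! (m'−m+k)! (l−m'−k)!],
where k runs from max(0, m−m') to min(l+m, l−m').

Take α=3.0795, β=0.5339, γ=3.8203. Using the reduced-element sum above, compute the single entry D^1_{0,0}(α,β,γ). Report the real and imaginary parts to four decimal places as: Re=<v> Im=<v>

D^1_{0,0}(3.0795,0.5339,3.8203) = e^{-i·0·3.0795}·d^1_{0,0}(0.5339)·e^{-i·0·3.8203}. Compute d first:
c=cos(0.533900/2)=0.964580, s=sin(0.533900/2)=0.263791; N=√[1·1·1·1]=1.000000
k: max(0,(0)−(0))=0 … min(1+(0),1−(0))=1
  k=0: (−1)^0·1.0000/(1)·0.9646^2·0.2638^0 = +0.930414
  k=1: (−1)^1·1.0000/(1)·0.9646^0·0.2638^2 = -0.069586
d^1_{0,0}(0.5339) = +0.930414 -0.069586 = +0.860829
Phases: e^{-i·(0)·3.0795}=+1.000000+0.000000i, e^{-i·(0)·3.8203}=+1.000000+0.000000i ⇒ D=+0.860829+0.000000i

Re=0.8608 Im=0.0000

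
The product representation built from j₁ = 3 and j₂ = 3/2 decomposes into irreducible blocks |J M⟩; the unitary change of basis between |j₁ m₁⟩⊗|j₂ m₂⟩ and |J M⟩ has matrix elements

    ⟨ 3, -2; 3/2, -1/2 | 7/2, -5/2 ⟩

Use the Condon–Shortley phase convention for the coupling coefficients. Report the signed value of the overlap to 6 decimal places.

−√(1/7) = -0.377964

j₁+j₂−J=1  J+j₁−j₂=5  J−j₁+j₂=2  j₁+j₂+J+1=9
(j₁±m₁, j₂±m₂, J±M) = (1,5,1,2,1,6)
P² = 6400/7
sum k=0..1:
  [0] +1/120 = 1/120
  [1] −1/48 = -1/48
S = -1/80
C² = P²·S² = 1/7 ; C = -0.377964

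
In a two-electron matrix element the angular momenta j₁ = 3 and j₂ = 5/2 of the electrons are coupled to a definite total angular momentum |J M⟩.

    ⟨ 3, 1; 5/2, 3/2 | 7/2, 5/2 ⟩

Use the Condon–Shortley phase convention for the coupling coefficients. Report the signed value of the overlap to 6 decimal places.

triangle: 2!·4!·3!/10! = 288/3628800
(j±m)!: 4!·2!·4!·1!·6!·1! = 829440
prefactor² = (2J+1)·Δ·N² = 18432/35
  k=1: −1/(1!·1!·1!·3!·3!·0!) = -1/36
  k=2: +1/(2!·0!·0!·2!·4!·1!) = 1/96
Σ = -5/288  ⇒  CG² = 18432/35·(-5/288)² = 10/63
CG = −√(10/63) = -0.398410

-0.398410  (= −√(10/63))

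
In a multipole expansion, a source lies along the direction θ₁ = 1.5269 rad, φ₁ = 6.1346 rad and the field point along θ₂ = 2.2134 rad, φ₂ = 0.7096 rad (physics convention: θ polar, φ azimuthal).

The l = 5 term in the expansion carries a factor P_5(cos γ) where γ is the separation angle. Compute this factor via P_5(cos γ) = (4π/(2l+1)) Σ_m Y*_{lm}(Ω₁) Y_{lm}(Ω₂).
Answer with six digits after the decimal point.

Expand P_5 via completeness: Σ_{m} conj(Y_{5,m}) at Ω₁ times Y_{5,m} at Ω₂ —
  [-5]  conj(Y_{5,-5})(Ω₁) = 0.34019 - 0.31245j ; Y_{5,-5}(Ω₂) = -0.14017 + 0.06032j ; Δ = -0.02884 + 0.06432j
  [-4]  conj(Y_{5,-4})(Ω₁) = 0.05316 - 0.03593j ; Y_{5,-4}(Ω₂) = 0.34477 + 0.10786j ; Δ = 0.02220 - 0.00665j
  [-3]  conj(Y_{5,-3})(Ω₁) = -0.30584 + 0.14614j ; Y_{5,-3}(Ω₂) = -0.20978 - 0.33609j ; Δ = 0.11328 + 0.07213j
  [-2]  conj(Y_{5,-2})(Ω₁) = -0.07056 + 0.02161j ; Y_{5,-2}(Ω₂) = -0.00761 + 0.04981j ; Δ = -0.00054 - 0.00368j
  [-1]  conj(Y_{5,-1})(Ω₁) = 0.30794 - 0.04610j ; Y_{5,-1}(Ω₂) = -0.25663 + 0.22040j ; Δ = -0.06887 + 0.07970j
  [+0]  conj(Y_{5,0})(Ω₁) = 0.07629 + 0.00000j ; Y_{5,0}(Ω₂) = 0.14115 + 0.00000j ; Δ = 0.01077 + 0.00000j
  [+1]  conj(Y_{5,1})(Ω₁) = -0.30794 - 0.04610j ; Y_{5,1}(Ω₂) = 0.25663 + 0.22040j ; Δ = -0.06887 - 0.07970j
  [+2]  conj(Y_{5,2})(Ω₁) = -0.07056 - 0.02161j ; Y_{5,2}(Ω₂) = -0.00761 - 0.04981j ; Δ = -0.00054 + 0.00368j
  [+3]  conj(Y_{5,3})(Ω₁) = 0.30584 + 0.14614j ; Y_{5,3}(Ω₂) = 0.20978 - 0.33609j ; Δ = 0.11328 - 0.07213j
  [+4]  conj(Y_{5,4})(Ω₁) = 0.05316 + 0.03593j ; Y_{5,4}(Ω₂) = 0.34477 - 0.10786j ; Δ = 0.02220 + 0.00665j
  [+5]  conj(Y_{5,5})(Ω₁) = -0.34019 - 0.31245j ; Y_{5,5}(Ω₂) = 0.14017 + 0.06032j ; Δ = -0.02884 - 0.06432j
Total Σ_m = 0.08524 + 0.00000j. Multiply by 1.142397: 0.09738 + 0.00000j. P_5(cos γ) = 0.097378

0.097378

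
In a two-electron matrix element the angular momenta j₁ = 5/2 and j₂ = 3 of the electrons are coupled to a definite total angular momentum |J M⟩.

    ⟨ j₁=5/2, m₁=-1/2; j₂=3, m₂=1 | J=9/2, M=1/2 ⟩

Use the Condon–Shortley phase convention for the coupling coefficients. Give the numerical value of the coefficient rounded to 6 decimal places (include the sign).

−√(160/693) = -0.480500

√[10·1!4!5!/11! · 2!3!4!2!5!4!] = √(92160/77)
  +(−1)^0/∏(0,1,3,4,1,1)! = 1/144  (running 1/144)
  +(−1)^1/∏(1,0,2,3,2,2)! = -1/48  (running -1/72)
⟨..|..⟩ = √(92160/77)·(-1/72) = -0.480500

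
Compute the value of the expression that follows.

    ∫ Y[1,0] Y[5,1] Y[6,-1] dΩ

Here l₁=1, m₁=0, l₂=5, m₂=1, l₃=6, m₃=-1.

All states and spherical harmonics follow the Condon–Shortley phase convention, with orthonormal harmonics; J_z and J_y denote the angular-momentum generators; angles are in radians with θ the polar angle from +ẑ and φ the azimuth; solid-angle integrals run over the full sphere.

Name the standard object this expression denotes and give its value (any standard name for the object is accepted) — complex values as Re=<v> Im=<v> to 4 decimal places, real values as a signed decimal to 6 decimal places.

This is a Gaunt coefficient — the integral of a triple product of spherical harmonics over the sphere.
m-sum 0 ✓  L=12 even ✓  4≤6≤6 ✓
Π(2lᵢ+1) = 3×11×13 = 429
triangle coeff Δ(1,5,6) = 1/858
Σ_t [0,0]: t=0:+1/14400 = 1/14400
(3j)²=6/143 [(1 5 6; 0 0 0)], sign=+1
Σ_t [0,0]: t=0:+1/17280 = 1/17280
(3j)²=35/858 [(1 5 6; 0 1 -1)], sign=-1
⇒ 4πI² = 105/143
I = (-1)√(105/143/(4π)) = -0.24172507

Gaunt coefficient, -0.241725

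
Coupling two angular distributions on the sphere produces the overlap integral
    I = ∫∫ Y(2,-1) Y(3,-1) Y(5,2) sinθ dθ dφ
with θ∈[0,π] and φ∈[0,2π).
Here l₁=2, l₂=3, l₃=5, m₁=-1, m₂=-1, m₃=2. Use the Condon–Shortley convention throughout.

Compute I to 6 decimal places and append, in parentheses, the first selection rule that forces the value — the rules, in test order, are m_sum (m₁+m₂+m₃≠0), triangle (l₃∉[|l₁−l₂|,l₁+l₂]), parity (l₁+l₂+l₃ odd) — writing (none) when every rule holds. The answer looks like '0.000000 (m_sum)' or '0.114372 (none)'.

Rules hold: Σm=0, L=10 even, 1≤5≤5.
N = 5·7·11 = 385
Δ = 0!·4!·6!/11! = 1/2310
Racah Σ t=0..0: t=0:+1/144 = 1/144
⇒ 3j(2 3 5; 0 0 0)² = 10/231, sgn -1
Racah Σ t=0..0: t=0:+1/288 = 1/288
⇒ 3j(2 3 5; -1 -1 2)² = 1/22, sgn -1
4πI² = N·(3j₀)²·(3jₘ)² = 25/33
I = +1·√(0.757576/4π) = 0.24553200
No selection rule forces the value: the integral is nonzero (none).

0.245532 (none)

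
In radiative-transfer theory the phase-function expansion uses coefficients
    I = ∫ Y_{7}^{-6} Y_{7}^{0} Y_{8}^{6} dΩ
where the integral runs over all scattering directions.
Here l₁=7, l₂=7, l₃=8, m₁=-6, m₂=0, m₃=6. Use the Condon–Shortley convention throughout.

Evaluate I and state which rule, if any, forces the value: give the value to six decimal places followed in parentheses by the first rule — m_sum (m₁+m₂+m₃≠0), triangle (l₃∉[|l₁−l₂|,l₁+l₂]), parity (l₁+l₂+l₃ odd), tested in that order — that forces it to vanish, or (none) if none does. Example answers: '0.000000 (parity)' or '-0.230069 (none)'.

0.134624 (none)

m-sum 0 ✓  L=22 even ✓  0≤8≤14 ✓
Π(2lᵢ+1) = 15×15×17 = 3825
triangle coeff Δ(7,7,8) = 1/22086194130
Σ_t [0,6]: t=0:+1/18289152000 t=1:−1/248832000 t=2:+1/24883200 t=3:−1/11943936 t=4:+1/24883200 t=5:−1/248832000 t=6:+1/18289152000 = -11/975421440
(3j)²=1750/289731 [(7 7 8; 0 0 0)], sign=-1
Σ_t [5,6]: t=5:−1/6967296000 t=6:+1/18289152000 = -13/146313216000
(3j)²=2197/222870 [(7 7 8; -6 0 6)], sign=-1
⇒ 4πI² = 739375/3246473
I = (+1)√(739375/3246473/(4π)) = 0.13462371
No selection rule forces the value: the integral is nonzero (none).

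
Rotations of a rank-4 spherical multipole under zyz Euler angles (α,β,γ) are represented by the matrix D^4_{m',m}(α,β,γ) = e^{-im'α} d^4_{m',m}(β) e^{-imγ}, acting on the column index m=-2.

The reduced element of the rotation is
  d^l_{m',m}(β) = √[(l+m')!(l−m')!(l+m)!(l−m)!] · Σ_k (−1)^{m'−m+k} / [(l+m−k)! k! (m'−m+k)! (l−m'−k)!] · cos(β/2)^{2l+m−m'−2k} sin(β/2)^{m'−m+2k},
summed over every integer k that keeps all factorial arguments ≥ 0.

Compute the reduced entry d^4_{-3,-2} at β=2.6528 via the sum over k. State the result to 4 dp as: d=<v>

d^4_{-3,-2}(β=2.6528) via the finite sum:
Half-angle: c=0.241971, s=0.970284. N=√(1·5040·2·720)=2693.993318
Admissible k: 1..2 (factorial args all ≥0)
  k=1: (−1)^0·2693.9933/(720)·0.2420^7·0.9703^1 = +0.000176
  k=2: (−1)^1·2693.9933/(240)·0.2420^5·0.9703^3 = -0.008505
d^4_{-3,-2}(2.6528) = +0.000176 -0.008505 = -0.008329

d=-0.0083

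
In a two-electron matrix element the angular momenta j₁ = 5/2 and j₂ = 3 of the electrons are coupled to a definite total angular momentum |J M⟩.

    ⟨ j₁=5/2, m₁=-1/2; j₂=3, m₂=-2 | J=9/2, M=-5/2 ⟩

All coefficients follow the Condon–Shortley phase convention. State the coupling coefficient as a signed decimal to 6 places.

triangle: 1!×4!×5!/11! = 2880/39916800
(j±m)!: 2!×3!×1!×5!×2!×7! = 14515200
prefactor² = (2J+1)×Δ×N² = 115200/11
  k=0: +1/(0!×1!×3!×1!×1!×4!) = 1/144
  k=1: −1/(1!×0!×2!×0!×2!×5!) = -1/480
Σ = 7/1440  ⇒  CG² = 115200/11×(7/1440)² = 49/198
CG = +√(49/198) = +0.497468

+0.497468  (= +√(49/198))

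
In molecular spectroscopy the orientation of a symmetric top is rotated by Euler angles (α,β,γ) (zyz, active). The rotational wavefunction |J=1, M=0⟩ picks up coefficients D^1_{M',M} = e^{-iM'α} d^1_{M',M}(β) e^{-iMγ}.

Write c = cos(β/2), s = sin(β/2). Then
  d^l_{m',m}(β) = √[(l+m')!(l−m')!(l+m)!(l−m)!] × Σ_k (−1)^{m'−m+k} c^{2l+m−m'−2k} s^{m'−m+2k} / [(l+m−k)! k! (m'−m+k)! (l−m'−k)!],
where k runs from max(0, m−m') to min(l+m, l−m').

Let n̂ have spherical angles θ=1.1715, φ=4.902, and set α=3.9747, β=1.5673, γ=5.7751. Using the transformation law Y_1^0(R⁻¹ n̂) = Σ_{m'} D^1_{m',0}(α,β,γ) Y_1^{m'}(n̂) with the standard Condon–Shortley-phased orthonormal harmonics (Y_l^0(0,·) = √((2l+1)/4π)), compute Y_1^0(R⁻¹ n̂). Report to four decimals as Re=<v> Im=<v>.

Need the full column D^1_{m',0} for m'=−1..1 at α=3.9747, β=1.5673, γ=5.7751.
cos(β/2)=0.708342, sin(β/2)=0.705870
d^1_{-1,0}: single k=1 term ⇒ +0.707102;  D = -0.475583-0.523273i
d^1_{0,0}: k∈[0..1] ⇒ +0.501748 -0.498252 = +0.003496;  D = +0.003496+0.000000i
d^1_{1,0}: single k=0 term ⇒ -0.707102;  D = +0.475583-0.523273i
Y_1^{m'}(θ=1.1715,φ=4.902) and Σ D·Y over m':
  (-0.4756-0.5233i)·(+0.0600+0.3126i)  (+0.0035+0.0000i)·(+0.1900+0.0000i)  (+0.4756-0.5233i)·(-0.0600+0.3126i)
Y_1^0(R⁻¹ n̂) = +0.270761+0.000000i

Re=0.2708 Im=0.0000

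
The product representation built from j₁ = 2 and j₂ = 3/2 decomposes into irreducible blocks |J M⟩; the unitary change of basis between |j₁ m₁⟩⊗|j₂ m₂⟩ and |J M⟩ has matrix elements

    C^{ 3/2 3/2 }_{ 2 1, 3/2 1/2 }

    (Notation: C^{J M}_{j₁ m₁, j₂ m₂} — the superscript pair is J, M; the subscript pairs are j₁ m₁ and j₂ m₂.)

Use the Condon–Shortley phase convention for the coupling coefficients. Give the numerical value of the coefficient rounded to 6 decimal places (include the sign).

−√(2/5) ≈ -0.632456

triangle: 2!·2!·1!/6! = 4/720
(j±m)!: 3!·1!·2!·1!·3!·0! = 72
prefactor² = (2J+1)·Δ·N² = 8/5
  k=1: −1/(1!·1!·0!·1!·2!·0!) = -1/2
Σ = -1/2  ⇒  CG² = 8/5·(-1/2)² = 2/5
CG = −√(2/5) = -0.632456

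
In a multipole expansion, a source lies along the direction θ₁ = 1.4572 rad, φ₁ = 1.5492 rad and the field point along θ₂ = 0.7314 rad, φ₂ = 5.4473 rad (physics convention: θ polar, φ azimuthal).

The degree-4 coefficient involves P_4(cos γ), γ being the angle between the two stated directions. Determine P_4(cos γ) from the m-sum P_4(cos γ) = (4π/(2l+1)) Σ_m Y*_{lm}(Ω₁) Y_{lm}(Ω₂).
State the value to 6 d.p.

-0.109688

Expand P_4 via completeness: Σ_{m} conj(Y_{4,m}) at Ω₁ times Y_{4,m} at Ω₂ —
  m=-4: Y*=+0.429626-0.037206i  Y=-0.086279-0.017665i  product -0.037725-0.004379i
  m=-3: Y*=-0.009009-0.138862i  Y=-0.223633+0.164406i  product +0.024845+0.029573i
  m=-2: Y*=+0.300244-0.012976i  Y=-0.043283+0.427194i  product -0.007452+0.128824i
  m=-1: Y*=-0.003348-0.155011i  Y=+0.138328+0.153052i  product +0.023262-0.021955i
  m=+0: Y*=+0.277192-0.000000i  Y=-0.304544+0.000000i  product -0.084417+0.000000i
  m=+1: Y*=+0.003348-0.155011i  Y=-0.138328+0.153052i  product +0.023262+0.021955i
  m=+2: Y*=+0.300244+0.012976i  Y=-0.043283-0.427194i  product -0.007452-0.128824i
  m=+3: Y*=+0.009009-0.138862i  Y=+0.223633+0.164406i  product +0.024845-0.029573i
  m=+4: Y*=+0.429626+0.037206i  Y=-0.086279+0.017665i  product -0.037725+0.004379i
Σ over m = -0.078558+0.000000i; ×(4π/9) → -0.109688+0.000000i. Real part: -0.109688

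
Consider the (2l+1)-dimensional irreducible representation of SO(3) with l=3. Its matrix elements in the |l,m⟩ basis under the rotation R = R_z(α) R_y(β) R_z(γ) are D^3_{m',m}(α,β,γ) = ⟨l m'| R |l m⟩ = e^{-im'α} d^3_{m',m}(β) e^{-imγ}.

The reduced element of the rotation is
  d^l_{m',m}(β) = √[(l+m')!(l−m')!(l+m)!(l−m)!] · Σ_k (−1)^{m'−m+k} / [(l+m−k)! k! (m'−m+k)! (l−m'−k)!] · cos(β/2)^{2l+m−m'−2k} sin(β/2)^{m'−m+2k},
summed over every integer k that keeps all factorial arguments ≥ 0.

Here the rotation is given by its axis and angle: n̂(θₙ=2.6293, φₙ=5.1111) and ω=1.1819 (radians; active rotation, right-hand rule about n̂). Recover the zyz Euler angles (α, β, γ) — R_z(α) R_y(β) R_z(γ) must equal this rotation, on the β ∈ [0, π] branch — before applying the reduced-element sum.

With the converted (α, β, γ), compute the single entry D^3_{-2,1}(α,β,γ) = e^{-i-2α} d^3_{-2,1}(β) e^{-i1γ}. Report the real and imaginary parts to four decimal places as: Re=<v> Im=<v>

Re=-0.0865 Im=-0.0681

Axis–angle → zyz. n̂ = (sinθₙcosφₙ, sinθₙsinφₙ, cosθₙ) = (+0.190302, -0.451728, -0.871623), ω = 1.1819.
R = I cosω + sinω [n̂]ₓ + (1−cosω) n̂n̂ᵀ gives
  R = [+0.401651, +0.753168, -0.520975; -0.859907, +0.505854, +0.068353; +0.315019, +0.420536, +0.850830]
β = atan2(√(R₁₃²+R₂₃²), R₃₃) = 0.553233; α = atan2(R₂₃, R₁₃) mod 2π = 3.011136; γ = atan2(R₃₂, −R₃₁) mod 2π = 2.213713
Split into d^3_{-2,1}(β=0.5532) × two z-phases.
With c≡cos(β/2)=0.961985 and s≡sin(β/2)=0.273102, N=[1·120·24·2]^{1/2}=75.894664
The bounds max(0,m−m')=3 and min(l+m,l−m')=4 give 2 terms
  k=3: (−1)^0·75.8947/(12)·0.9620^3·0.2731^3 = +0.114686
  k=4: (−1)^1·75.8947/(24)·0.9620^1·0.2731^5 = -0.004622
d^3_{-2,1}(0.5532) = +0.114686 -0.004622 = +0.110064
D = (+0.966155-0.257964i)·(+0.110064)·(-0.599533-0.800350i) = -0.086478-0.068086i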